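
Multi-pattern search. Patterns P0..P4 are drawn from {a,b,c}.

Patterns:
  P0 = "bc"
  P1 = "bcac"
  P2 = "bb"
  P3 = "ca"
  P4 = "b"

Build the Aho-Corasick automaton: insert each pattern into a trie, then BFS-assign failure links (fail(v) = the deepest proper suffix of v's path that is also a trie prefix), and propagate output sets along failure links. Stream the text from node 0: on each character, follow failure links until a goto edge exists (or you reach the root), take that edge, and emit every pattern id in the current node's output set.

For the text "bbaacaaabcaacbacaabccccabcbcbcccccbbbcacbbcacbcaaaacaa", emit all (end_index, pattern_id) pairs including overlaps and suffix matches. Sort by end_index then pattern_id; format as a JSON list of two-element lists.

Build:
Trie nodes:
  n0 'ε': b→1 c→6
  n1 'b': b→5 c→2  ←P4
  n2 'bc': a→3  ←P0
  n3 'bca': c→4
  n4 'bcac': ·  ←P1
  n5 'bb': ·  ←P2
  n6 'c': a→7
  n7 'ca': ·  ←P3

BFS fail/out derivation:
  n1('b'): parent n0 fail=0; on 'b' 0 → fail=0;  out {4}∪∅={4}
  n6('c'): parent n0 fail=0; on 'c' 0 → fail=0;  out ∅∪∅=∅
  n2('bc'): parent n1 fail=0; on 'c' 0 → fail=6;  out {0}∪∅={0}
  n5('bb'): parent n1 fail=0; on 'b' 0 → fail=1;  out {2}∪{4}={2,4}
  n7('ca'): parent n6 fail=0; on 'a' 0 → fail=0;  out {3}∪∅={3}
  n3('bca'): parent n2 fail=6; on 'a' 6 → fail=7;  out ∅∪{3}={3}
  n4('bcac'): parent n3 fail=7; on 'c' 7→0 → fail=6;  out {1}∪∅={1}

Run:
[0] read 'b'  n0⇒n1  → match P4@[0:0]
[1] read 'b'  n1⇒n5  → match P2@[0:1],P4@[1:1]
[2] read 'a'  n5⇒n0 ·f
[3] read 'a'  n0⇒n0
[4] read 'c'  n0⇒n6
[5] read 'a'  n6⇒n7  → match P3@[4:5]
[6] read 'a'  n7⇒n0 ·f
[7] read 'a'  n0⇒n0
[8] read 'b'  n0⇒n1  → match P4@[8:8]
[9] read 'c'  n1⇒n2  → match P0@[8:9]
[10] read 'a'  n2⇒n3  → match P3@[9:10]
[11] read 'a'  n3⇒n0 ·f
[12] read 'c'  n0⇒n6
[13] read 'b'  n6⇒n1 ·f  → match P4@[13:13]
[14] read 'a'  n1⇒n0 ·f
[15] read 'c'  n0⇒n6
[16] read 'a'  n6⇒n7  → match P3@[15:16]
[17] read 'a'  n7⇒n0 ·f
[18] read 'b'  n0⇒n1  → match P4@[18:18]
[19] read 'c'  n1⇒n2  → match P0@[18:19]
[20] read 'c'  n2⇒n6 ·f
[21] read 'c'  n6⇒n6 ·f
[22] read 'c'  n6⇒n6 ·f
[23] read 'a'  n6⇒n7  → match P3@[22:23]
[24] read 'b'  n7⇒n1 ·f  → match P4@[24:24]
[25] read 'c'  n1⇒n2  → match P0@[24:25]
[26] read 'b'  n2⇒n1 ·f  → match P4@[26:26]
[27] read 'c'  n1⇒n2  → match P0@[26:27]
[28] read 'b'  n2⇒n1 ·f  → match P4@[28:28]
[29] read 'c'  n1⇒n2  → match P0@[28:29]
[30] read 'c'  n2⇒n6 ·f
[31] read 'c'  n6⇒n6 ·f
[32] read 'c'  n6⇒n6 ·f
[33] read 'c'  n6⇒n6 ·f
[34] read 'b'  n6⇒n1 ·f  → match P4@[34:34]
[35] read 'b'  n1⇒n5  → match P2@[34:35],P4@[35:35]
[36] read 'b'  n5⇒n5 ·f  → match P2@[35:36],P4@[36:36]
[37] read 'c'  n5⇒n2 ·f  → match P0@[36:37]
[38] read 'a'  n2⇒n3  → match P3@[37:38]
[39] read 'c'  n3⇒n4  → match P1@[36:39]
[40] read 'b'  n4⇒n1 ·f  → match P4@[40:40]
[41] read 'b'  n1⇒n5  → match P2@[40:41],P4@[41:41]
[42] read 'c'  n5⇒n2 ·f  → match P0@[41:42]
[43] read 'a'  n2⇒n3  → match P3@[42:43]
[44] read 'c'  n3⇒n4  → match P1@[41:44]
[45] read 'b'  n4⇒n1 ·f  → match P4@[45:45]
[46] read 'c'  n1⇒n2  → match P0@[45:46]
[47] read 'a'  n2⇒n3  → match P3@[46:47]
[48] read 'a'  n3⇒n0 ·f
[49] read 'a'  n0⇒n0
[50] read 'a'  n0⇒n0
[51] read 'c'  n0⇒n6
[52] read 'a'  n6⇒n7  → match P3@[51:52]
[53] read 'a'  n7⇒n0 ·f

Result: [[0,4],[1,2],[1,4],[5,3],[8,4],[9,0],[10,3],[13,4],[16,3],[18,4],[19,0],[23,3],[24,4],[25,0],[26,4],[27,0],[28,4],[29,0],[34,4],[35,2],[35,4],[36,2],[36,4],[37,0],[38,3],[39,1],[40,4],[41,2],[41,4],[42,0],[43,3],[44,1],[45,4],[46,0],[47,3],[52,3]]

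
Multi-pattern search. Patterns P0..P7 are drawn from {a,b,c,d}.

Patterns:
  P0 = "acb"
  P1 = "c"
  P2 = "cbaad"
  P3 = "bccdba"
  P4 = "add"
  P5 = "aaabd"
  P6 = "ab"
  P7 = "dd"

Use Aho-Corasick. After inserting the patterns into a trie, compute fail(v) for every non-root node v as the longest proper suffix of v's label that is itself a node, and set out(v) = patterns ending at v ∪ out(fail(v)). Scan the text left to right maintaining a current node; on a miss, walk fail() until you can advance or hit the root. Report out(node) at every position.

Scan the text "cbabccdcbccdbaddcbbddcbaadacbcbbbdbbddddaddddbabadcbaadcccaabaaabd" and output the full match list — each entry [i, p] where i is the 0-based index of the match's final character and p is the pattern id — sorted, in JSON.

Build:
Trie (insert patterns):
  n0 'ε': a→1 b→9 c→4 d→22
  n1 'a': a→17 b→21 c→2 d→15
  n2 'ac': b→3
  n3 'acb': ·  ←P0
  n4 'c': b→5  ←P1
  n5 'cb': a→6
  n6 'cba': a→7
  n7 'cbaa': d→8
  n8 'cbaad': ·  ←P2
  n9 'b': c→10
  n10 'bc': c→11
  n11 'bcc': d→12
  n12 'bccd': b→13
  n13 'bccdb': a→14
  n14 'bccdba': ·  ←P3
  n15 'ad': d→16
  n16 'add': ·  ←P4
  n17 'aa': a→18
  n18 'aaa': b→19
  n19 'aaab': d→20
  n20 'aaabd': ·  ←P5
  n21 'ab': ·  ←P6
  n22 'd': d→23
  n23 'dd': ·  ←P7

Failure links (BFS by depth):
  n1('a'): parent n0 fail=0; on 'a' 0 → fail=0;  out ∅∪∅=∅
  n4('c'): parent n0 fail=0; on 'c' 0 → fail=0;  out {1}∪∅={1}
  n9('b'): parent n0 fail=0; on 'b' 0 → fail=0;  out ∅∪∅=∅
  n22('d'): parent n0 fail=0; on 'd' 0 → fail=0;  out ∅∪∅=∅
  n2('ac'): parent n1 fail=0; on 'c' 0 → fail=4;  out ∅∪{1}={1}
  n5('cb'): parent n4 fail=0; on 'b' 0 → fail=9;  out ∅∪∅=∅
  n10('bc'): parent n9 fail=0; on 'c' 0 → fail=4;  out ∅∪{1}={1}
  n15('ad'): parent n1 fail=0; on 'd' 0 → fail=22;  out ∅∪∅=∅
  n17('aa'): parent n1 fail=0; on 'a' 0 → fail=1;  out ∅∪∅=∅
  n21('ab'): parent n1 fail=0; on 'b' 0 → fail=9;  out {6}∪∅={6}
  n23('dd'): parent n22 fail=0; on 'd' 0 → fail=22;  out {7}∪∅={7}
  n3('acb'): parent n2 fail=4; on 'b' 4 → fail=5;  out {0}∪∅={0}
  n6('cba'): parent n5 fail=9; on 'a' 9→0 → fail=1;  out ∅∪∅=∅
  n11('bcc'): parent n10 fail=4; on 'c' 4→0 → fail=4;  out ∅∪{1}={1}
  n16('add'): parent n15 fail=22; on 'd' 22 → fail=23;  out {4}∪{7}={4,7}
  n18('aaa'): parent n17 fail=1; on 'a' 1 → fail=17;  out ∅∪∅=∅
  n7('cbaa'): parent n6 fail=1; on 'a' 1 → fail=17;  out ∅∪∅=∅
  n12('bccd'): parent n11 fail=4; on 'd' 4→0 → fail=22;  out ∅∪∅=∅
  n19('aaab'): parent n18 fail=17; on 'b' 17→1 → fail=21;  out ∅∪{6}={6}
  n8('cbaad'): parent n7 fail=17; on 'd' 17→1 → fail=15;  out {2}∪∅={2}
  n13('bccdb'): parent n12 fail=22; on 'b' 22→0 → fail=9;  out ∅∪∅=∅
  n20('aaabd'): parent n19 fail=21; on 'd' 21→9→0 → fail=22;  out {5}∪∅={5}
  n14('bccdba'): parent n13 fail=9; on 'a' 9→0 → fail=1;  out {3}∪∅={3}

Text stream:
i=0 'c': node 0→4  ** P1@[0:0]
i=1 'b': node 4→5
i=2 'a': node 5→6
i=3 'b': node 6→21 ·f  ** P6@[2:3]
i=4 'c': node 21→10 ·f  ** P1@[4:4]
i=5 'c': node 10→11  ** P1@[5:5]
i=6 'd': node 11→12
i=7 'c': node 12→4 ·f  ** P1@[7:7]
i=8 'b': node 4→5
i=9 'c': node 5→10 ·f  ** P1@[9:9]
i=10 'c': node 10→11  ** P1@[10:10]
i=11 'd': node 11→12
i=12 'b': node 12→13
i=13 'a': node 13→14  ** P3@[8:13]
i=14 'd': node 14→15 ·f
i=15 'd': node 15→16  ** P4@[13:15],P7@[14:15]
i=16 'c': node 16→4 ·f  ** P1@[16:16]
i=17 'b': node 4→5
i=18 'b': node 5→9 ·f
i=19 'd': node 9→22 ·f
i=20 'd': node 22→23  ** P7@[19:20]
i=21 'c': node 23→4 ·f  ** P1@[21:21]
i=22 'b': node 4→5
i=23 'a': node 5→6
i=24 'a': node 6→7
i=25 'd': node 7→8  ** P2@[21:25]
i=26 'a': node 8→1 ·f
i=27 'c': node 1→2  ** P1@[27:27]
i=28 'b': node 2→3  ** P0@[26:28]
i=29 'c': node 3→10 ·f  ** P1@[29:29]
i=30 'b': node 10→5 ·f
i=31 'b': node 5→9 ·f
i=32 'b': node 9→9 ·f
i=33 'd': node 9→22 ·f
i=34 'b': node 22→9 ·f
i=35 'b': node 9→9 ·f
i=36 'd': node 9→22 ·f
i=37 'd': node 22→23  ** P7@[36:37]
i=38 'd': node 23→23 ·f  ** P7@[37:38]
i=39 'd': node 23→23 ·f  ** P7@[38:39]
i=40 'a': node 23→1 ·f
i=41 'd': node 1→15
i=42 'd': node 15→16  ** P4@[40:42],P7@[41:42]
i=43 'd': node 16→23 ·f  ** P7@[42:43]
i=44 'd': node 23→23 ·f  ** P7@[43:44]
i=45 'b': node 23→9 ·f
i=46 'a': node 9→1 ·f
i=47 'b': node 1→21  ** P6@[46:47]
i=48 'a': node 21→1 ·f
i=49 'd': node 1→15
i=50 'c': node 15→4 ·f  ** P1@[50:50]
i=51 'b': node 4→5
i=52 'a': node 5→6
i=53 'a': node 6→7
i=54 'd': node 7→8  ** P2@[50:54]
i=55 'c': node 8→4 ·f  ** P1@[55:55]
i=56 'c': node 4→4 ·f  ** P1@[56:56]
i=57 'c': node 4→4 ·f  ** P1@[57:57]
i=58 'a': node 4→1 ·f
i=59 'a': node 1→17
i=60 'b': node 17→21 ·f  ** P6@[59:60]
i=61 'a': node 21→1 ·f
i=62 'a': node 1→17
i=63 'a': node 17→18
i=64 'b': node 18→19  ** P6@[63:64]
i=65 'd': node 19→20  ** P5@[61:65]

Matches: [[0,1],[3,6],[4,1],[5,1],[7,1],[9,1],[10,1],[13,3],[15,4],[15,7],[16,1],[20,7],[21,1],[25,2],[27,1],[28,0],[29,1],[37,7],[38,7],[39,7],[42,4],[42,7],[43,7],[44,7],[47,6],[50,1],[54,2],[55,1],[56,1],[57,1],[60,6],[64,6],[65,5]]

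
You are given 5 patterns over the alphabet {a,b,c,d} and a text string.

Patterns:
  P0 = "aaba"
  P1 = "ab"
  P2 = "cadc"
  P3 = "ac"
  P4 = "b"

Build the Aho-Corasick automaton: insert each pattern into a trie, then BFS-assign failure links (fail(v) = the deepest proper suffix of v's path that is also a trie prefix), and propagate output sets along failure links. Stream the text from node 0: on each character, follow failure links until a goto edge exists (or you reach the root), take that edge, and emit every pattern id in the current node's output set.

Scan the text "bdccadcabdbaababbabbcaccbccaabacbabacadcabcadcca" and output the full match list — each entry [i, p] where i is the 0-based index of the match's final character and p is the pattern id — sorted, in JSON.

Construct AC machine:
Trie nodes:
  0='ε' goto a→1 b→11 c→6
  1='a' goto a→2 b→5 c→10
  2='aa' goto b→3
  3='aab' goto a→4
  4='aaba' goto ·  [P0 ends]
  5='ab' goto ·  [P1 ends]
  6='c' goto a→7
  7='ca' goto d→8
  8='cad' goto c→9
  9='cadc' goto ·  [P2 ends]
  10='ac' goto ·  [P3 ends]
  11='b' goto ·  [P4 ends]

BFS fail/out derivation:
  fail(1) 'a': from fail(0)=0 chase 'a': 0 ⇒ 0;  out=∅∪out(0)=∅
  fail(6) 'c': from fail(0)=0 chase 'c': 0 ⇒ 0;  out=∅∪out(0)=∅
  fail(11) 'b': from fail(0)=0 chase 'b': 0 ⇒ 0;  out={4}∪out(0)={4}
  fail(2) 'aa': from fail(1)=0 chase 'a': 0 ⇒ 1;  out=∅∪out(1)=∅
  fail(5) 'ab': from fail(1)=0 chase 'b': 0 ⇒ 11;  out={1}∪out(11)={1,4}
  fail(7) 'ca': from fail(6)=0 chase 'a': 0 ⇒ 1;  out=∅∪out(1)=∅
  fail(10) 'ac': from fail(1)=0 chase 'c': 0 ⇒ 6;  out={3}∪out(6)={3}
  fail(3) 'aab': from fail(2)=1 chase 'b': 1 ⇒ 5;  out=∅∪out(5)={1,4}
  fail(8) 'cad': from fail(7)=1 chase 'd': 1→0 ⇒ 0;  out=∅∪out(0)=∅
  fail(4) 'aaba': from fail(3)=5 chase 'a': 5→11→0 ⇒ 1;  out={0}∪out(1)={0}
  fail(9) 'cadc': from fail(8)=0 chase 'c': 0 ⇒ 6;  out={2}∪out(6)={2}

Run:
pos 0 'b': at 11  emit P4@[0:0]
pos 1 'd': at 0 (via fail)
pos 2 'c': at 6
pos 3 'c': at 6 (via fail)
pos 4 'a': at 7
pos 5 'd': at 8
pos 6 'c': at 9  emit P2@[3:6]
pos 7 'a': at 7 (via fail)
pos 8 'b': at 5 (via fail)  emit P1@[7:8],P4@[8:8]
pos 9 'd': at 0 (via fail)
pos 10 'b': at 11  emit P4@[10:10]
pos 11 'a': at 1 (via fail)
pos 12 'a': at 2
pos 13 'b': at 3  emit P1@[12:13],P4@[13:13]
pos 14 'a': at 4  emit P0@[11:14]
pos 15 'b': at 5 (via fail)  emit P1@[14:15],P4@[15:15]
pos 16 'b': at 11 (via fail)  emit P4@[16:16]
pos 17 'a': at 1 (via fail)
pos 18 'b': at 5  emit P1@[17:18],P4@[18:18]
pos 19 'b': at 11 (via fail)  emit P4@[19:19]
pos 20 'c': at 6 (via fail)
pos 21 'a': at 7
pos 22 'c': at 10 (via fail)  emit P3@[21:22]
pos 23 'c': at 6 (via fail)
pos 24 'b': at 11 (via fail)  emit P4@[24:24]
pos 25 'c': at 6 (via fail)
pos 26 'c': at 6 (via fail)
pos 27 'a': at 7
pos 28 'a': at 2 (via fail)
pos 29 'b': at 3  emit P1@[28:29],P4@[29:29]
pos 30 'a': at 4  emit P0@[27:30]
pos 31 'c': at 10 (via fail)  emit P3@[30:31]
pos 32 'b': at 11 (via fail)  emit P4@[32:32]
pos 33 'a': at 1 (via fail)
pos 34 'b': at 5  emit P1@[33:34],P4@[34:34]
pos 35 'a': at 1 (via fail)
pos 36 'c': at 10  emit P3@[35:36]
pos 37 'a': at 7 (via fail)
pos 38 'd': at 8
pos 39 'c': at 9  emit P2@[36:39]
pos 40 'a': at 7 (via fail)
pos 41 'b': at 5 (via fail)  emit P1@[40:41],P4@[41:41]
pos 42 'c': at 6 (via fail)
pos 43 'a': at 7
pos 44 'd': at 8
pos 45 'c': at 9  emit P2@[42:45]
pos 46 'c': at 6 (via fail)
pos 47 'a': at 7

Result: [[0,4],[6,2],[8,1],[8,4],[10,4],[13,1],[13,4],[14,0],[15,1],[15,4],[16,4],[18,1],[18,4],[19,4],[22,3],[24,4],[29,1],[29,4],[30,0],[31,3],[32,4],[34,1],[34,4],[36,3],[39,2],[41,1],[41,4],[45,2]]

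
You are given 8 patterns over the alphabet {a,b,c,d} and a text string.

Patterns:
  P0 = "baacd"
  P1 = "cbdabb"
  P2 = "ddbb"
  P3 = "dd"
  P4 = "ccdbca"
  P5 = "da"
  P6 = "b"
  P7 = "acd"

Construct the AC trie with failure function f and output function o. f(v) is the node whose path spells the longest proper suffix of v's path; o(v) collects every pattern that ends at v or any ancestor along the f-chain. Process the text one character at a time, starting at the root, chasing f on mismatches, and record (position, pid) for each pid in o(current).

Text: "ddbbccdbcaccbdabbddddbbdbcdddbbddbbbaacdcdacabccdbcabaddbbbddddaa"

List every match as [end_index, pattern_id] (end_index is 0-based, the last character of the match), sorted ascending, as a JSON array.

Build:
Trie nodes:
  0='ε' goto a→22 b→1 c→6 d→12
  1='b' goto a→2  ←P6
  2='ba' goto a→3
  3='baa' goto c→4
  4='baac' goto d→5
  5='baacd' goto ·  ←P0
  6='c' goto b→7 c→16
  7='cb' goto d→8
  8='cbd' goto a→9
  9='cbda' goto b→10
  10='cbdab' goto b→11
  11='cbdabb' goto ·  ←P1
  12='d' goto a→21 d→13
  13='dd' goto b→14  ←P3
  14='ddb' goto b→15
  15='ddbb' goto ·  ←P2
  16='cc' goto d→17
  17='ccd' goto b→18
  18='ccdb' goto c→19
  19='ccdbc' goto a→20
  20='ccdbca' goto ·  ←P4
  21='da' goto ·  ←P5
  22='a' goto c→23
  23='ac' goto d→24
  24='acd' goto ·  ←P7

BFS fail/out derivation:
  n1('b'): parent n0 fail=0; on 'b' 0 → fail=0;  out {6}∪∅={6}
  n6('c'): parent n0 fail=0; on 'c' 0 → fail=0;  out ∅∪∅=∅
  n12('d'): parent n0 fail=0; on 'd' 0 → fail=0;  out ∅∪∅=∅
  n22('a'): parent n0 fail=0; on 'a' 0 → fail=0;  out ∅∪∅=∅
  n2('ba'): parent n1 fail=0; on 'a' 0 → fail=22;  out ∅∪∅=∅
  n7('cb'): parent n6 fail=0; on 'b' 0 → fail=1;  out ∅∪{6}={6}
  n13('dd'): parent n12 fail=0; on 'd' 0 → fail=12;  out {3}∪∅={3}
  n16('cc'): parent n6 fail=0; on 'c' 0 → fail=6;  out ∅∪∅=∅
  n21('da'): parent n12 fail=0; on 'a' 0 → fail=22;  out {5}∪∅={5}
  n23('ac'): parent n22 fail=0; on 'c' 0 → fail=6;  out ∅∪∅=∅
  n3('baa'): parent n2 fail=22; on 'a' 22→0 → fail=22;  out ∅∪∅=∅
  n8('cbd'): parent n7 fail=1; on 'd' 1→0 → fail=12;  out ∅∪∅=∅
  n14('ddb'): parent n13 fail=12; on 'b' 12→0 → fail=1;  out ∅∪{6}={6}
  n17('ccd'): parent n16 fail=6; on 'd' 6→0 → fail=12;  out ∅∪∅=∅
  n24('acd'): parent n23 fail=6; on 'd' 6→0 → fail=12;  out {7}∪∅={7}
  n4('baac'): parent n3 fail=22; on 'c' 22 → fail=23;  out ∅∪∅=∅
  n9('cbda'): parent n8 fail=12; on 'a' 12 → fail=21;  out ∅∪{5}={5}
  n15('ddbb'): parent n14 fail=1; on 'b' 1→0 → fail=1;  out {2}∪{6}={2,6}
  n18('ccdb'): parent n17 fail=12; on 'b' 12→0 → fail=1;  out ∅∪{6}={6}
  n5('baacd'): parent n4 fail=23; on 'd' 23 → fail=24;  out {0}∪{7}={0,7}
  n10('cbdab'): parent n9 fail=21; on 'b' 21→22→0 → fail=1;  out ∅∪{6}={6}
  n19('ccdbc'): parent n18 fail=1; on 'c' 1→0 → fail=6;  out ∅∪∅=∅
  n11('cbdabb'): parent n10 fail=1; on 'b' 1→0 → fail=1;  out {1}∪{6}={1,6}
  n20('ccdbca'): parent n19 fail=6; on 'a' 6→0 → fail=22;  out {4}∪∅={4}

Text stream:
pos 0 'd': at 12
pos 1 'd': at 13  emit P3@[0:1]
pos 2 'b': at 14  emit P6@[2:2]
pos 3 'b': at 15  emit P2@[0:3],P6@[3:3]
pos 4 'c': at 6 (via fail)
pos 5 'c': at 16
pos 6 'd': at 17
pos 7 'b': at 18  emit P6@[7:7]
pos 8 'c': at 19
pos 9 'a': at 20  emit P4@[4:9]
pos 10 'c': at 23 (via fail)
pos 11 'c': at 16 (via fail)
pos 12 'b': at 7 (via fail)  emit P6@[12:12]
pos 13 'd': at 8
pos 14 'a': at 9  emit P5@[13:14]
pos 15 'b': at 10  emit P6@[15:15]
pos 16 'b': at 11  emit P1@[11:16],P6@[16:16]
pos 17 'd': at 12 (via fail)
pos 18 'd': at 13  emit P3@[17:18]
pos 19 'd': at 13 (via fail)  emit P3@[18:19]
pos 20 'd': at 13 (via fail)  emit P3@[19:20]
pos 21 'b': at 14  emit P6@[21:21]
pos 22 'b': at 15  emit P2@[19:22],P6@[22:22]
pos 23 'd': at 12 (via fail)
pos 24 'b': at 1 (via fail)  emit P6@[24:24]
pos 25 'c': at 6 (via fail)
pos 26 'd': at 12 (via fail)
pos 27 'd': at 13  emit P3@[26:27]
pos 28 'd': at 13 (via fail)  emit P3@[27:28]
pos 29 'b': at 14  emit P6@[29:29]
pos 30 'b': at 15  emit P2@[27:30],P6@[30:30]
pos 31 'd': at 12 (via fail)
pos 32 'd': at 13  emit P3@[31:32]
pos 33 'b': at 14  emit P6@[33:33]
pos 34 'b': at 15  emit P2@[31:34],P6@[34:34]
pos 35 'b': at 1 (via fail)  emit P6@[35:35]
pos 36 'a': at 2
pos 37 'a': at 3
pos 38 'c': at 4
pos 39 'd': at 5  emit P0@[35:39],P7@[37:39]
pos 40 'c': at 6 (via fail)
pos 41 'd': at 12 (via fail)
pos 42 'a': at 21  emit P5@[41:42]
pos 43 'c': at 23 (via fail)
pos 44 'a': at 22 (via fail)
pos 45 'b': at 1 (via fail)  emit P6@[45:45]
pos 46 'c': at 6 (via fail)
pos 47 'c': at 16
pos 48 'd': at 17
pos 49 'b': at 18  emit P6@[49:49]
pos 50 'c': at 19
pos 51 'a': at 20  emit P4@[46:51]
pos 52 'b': at 1 (via fail)  emit P6@[52:52]
pos 53 'a': at 2
pos 54 'd': at 12 (via fail)
pos 55 'd': at 13  emit P3@[54:55]
pos 56 'b': at 14  emit P6@[56:56]
pos 57 'b': at 15  emit P2@[54:57],P6@[57:57]
pos 58 'b': at 1 (via fail)  emit P6@[58:58]
pos 59 'd': at 12 (via fail)
pos 60 'd': at 13  emit P3@[59:60]
pos 61 'd': at 13 (via fail)  emit P3@[60:61]
pos 62 'd': at 13 (via fail)  emit P3@[61:62]
pos 63 'a': at 21 (via fail)  emit P5@[62:63]
pos 64 'a': at 22 (via fail)

Matches: [[1,3],[2,6],[3,2],[3,6],[7,6],[9,4],[12,6],[14,5],[15,6],[16,1],[16,6],[18,3],[19,3],[20,3],[21,6],[22,2],[22,6],[24,6],[27,3],[28,3],[29,6],[30,2],[30,6],[32,3],[33,6],[34,2],[34,6],[35,6],[39,0],[39,7],[42,5],[45,6],[49,6],[51,4],[52,6],[55,3],[56,6],[57,2],[57,6],[58,6],[60,3],[61,3],[62,3],[63,5]]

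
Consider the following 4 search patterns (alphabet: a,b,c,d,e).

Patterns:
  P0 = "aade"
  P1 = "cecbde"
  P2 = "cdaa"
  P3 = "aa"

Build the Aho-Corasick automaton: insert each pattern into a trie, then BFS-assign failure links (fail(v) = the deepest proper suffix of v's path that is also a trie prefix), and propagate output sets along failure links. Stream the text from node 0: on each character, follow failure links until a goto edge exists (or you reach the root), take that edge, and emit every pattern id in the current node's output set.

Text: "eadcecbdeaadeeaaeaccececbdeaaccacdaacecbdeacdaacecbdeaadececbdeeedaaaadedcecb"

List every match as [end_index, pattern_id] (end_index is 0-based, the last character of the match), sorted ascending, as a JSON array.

Build automaton:
Trie (insert patterns):
  n0 'ε': a→1 c→5
  n1 'a': a→2
  n2 'aa': d→3  [P3 ends]
  n3 'aad': e→4
  n4 'aade': ·  [P0 ends]
  n5 'c': d→11 e→6
  n6 'ce': c→7
  n7 'cec': b→8
  n8 'cecb': d→9
  n9 'cecbd': e→10
  n10 'cecbde': ·  [P1 ends]
  n11 'cd': a→12
  n12 'cda': a→13
  n13 'cdaa': ·  [P2 ends]

Failure links (BFS by depth):
  fail(1) 'a': from fail(0)=0 chase 'a': 0 ⇒ 0;  out=∅∪out(0)=∅
  fail(5) 'c': from fail(0)=0 chase 'c': 0 ⇒ 0;  out=∅∪out(0)=∅
  fail(2) 'aa': from fail(1)=0 chase 'a': 0 ⇒ 1;  out={3}∪out(1)={3}
  fail(6) 'ce': from fail(5)=0 chase 'e': 0 ⇒ 0;  out=∅∪out(0)=∅
  fail(11) 'cd': from fail(5)=0 chase 'd': 0 ⇒ 0;  out=∅∪out(0)=∅
  fail(3) 'aad': from fail(2)=1 chase 'd': 1→0 ⇒ 0;  out=∅∪out(0)=∅
  fail(7) 'cec': from fail(6)=0 chase 'c': 0 ⇒ 5;  out=∅∪out(5)=∅
  fail(12) 'cda': from fail(11)=0 chase 'a': 0 ⇒ 1;  out=∅∪out(1)=∅
  fail(4) 'aade': from fail(3)=0 chase 'e': 0 ⇒ 0;  out={0}∪out(0)={0}
  fail(8) 'cecb': from fail(7)=5 chase 'b': 5→0 ⇒ 0;  out=∅∪out(0)=∅
  fail(13) 'cdaa': from fail(12)=1 chase 'a': 1 ⇒ 2;  out={2}∪out(2)={2,3}
  fail(9) 'cecbd': from fail(8)=0 chase 'd': 0 ⇒ 0;  out=∅∪out(0)=∅
  fail(10) 'cecbde': from fail(9)=0 chase 'e': 0 ⇒ 0;  out={1}∪out(0)={1}

Run:
[0] read 'e'  n0⇒n0
[1] read 'a'  n0⇒n1
[2] read 'd'  n1⇒n0 (fail-walked)
[3] read 'c'  n0⇒n5
[4] read 'e'  n5⇒n6
[5] read 'c'  n6⇒n7
[6] read 'b'  n7⇒n8
[7] read 'd'  n8⇒n9
[8] read 'e'  n9⇒n10  emit P1@[3:8]
[9] read 'a'  n10⇒n1 (fail-walked)
[10] read 'a'  n1⇒n2  emit P3@[9:10]
[11] read 'd'  n2⇒n3
[12] read 'e'  n3⇒n4  emit P0@[9:12]
[13] read 'e'  n4⇒n0 (fail-walked)
[14] read 'a'  n0⇒n1
[15] read 'a'  n1⇒n2  emit P3@[14:15]
[16] read 'e'  n2⇒n0 (fail-walked)
[17] read 'a'  n0⇒n1
[18] read 'c'  n1⇒n5 (fail-walked)
[19] read 'c'  n5⇒n5 (fail-walked)
[20] read 'e'  n5⇒n6
[21] read 'c'  n6⇒n7
[22] read 'e'  n7⇒n6 (fail-walked)
[23] read 'c'  n6⇒n7
[24] read 'b'  n7⇒n8
[25] read 'd'  n8⇒n9
[26] read 'e'  n9⇒n10  emit P1@[21:26]
[27] read 'a'  n10⇒n1 (fail-walked)
[28] read 'a'  n1⇒n2  emit P3@[27:28]
[29] read 'c'  n2⇒n5 (fail-walked)
[30] read 'c'  n5⇒n5 (fail-walked)
[31] read 'a'  n5⇒n1 (fail-walked)
[32] read 'c'  n1⇒n5 (fail-walked)
[33] read 'd'  n5⇒n11
[34] read 'a'  n11⇒n12
[35] read 'a'  n12⇒n13  emit P2@[32:35],P3@[34:35]
[36] read 'c'  n13⇒n5 (fail-walked)
[37] read 'e'  n5⇒n6
[38] read 'c'  n6⇒n7
[39] read 'b'  n7⇒n8
[40] read 'd'  n8⇒n9
[41] read 'e'  n9⇒n10  emit P1@[36:41]
[42] read 'a'  n10⇒n1 (fail-walked)
[43] read 'c'  n1⇒n5 (fail-walked)
[44] read 'd'  n5⇒n11
[45] read 'a'  n11⇒n12
[46] read 'a'  n12⇒n13  emit P2@[43:46],P3@[45:46]
[47] read 'c'  n13⇒n5 (fail-walked)
[48] read 'e'  n5⇒n6
[49] read 'c'  n6⇒n7
[50] read 'b'  n7⇒n8
[51] read 'd'  n8⇒n9
[52] read 'e'  n9⇒n10  emit P1@[47:52]
[53] read 'a'  n10⇒n1 (fail-walked)
[54] read 'a'  n1⇒n2  emit P3@[53:54]
[55] read 'd'  n2⇒n3
[56] read 'e'  n3⇒n4  emit P0@[53:56]
[57] read 'c'  n4⇒n5 (fail-walked)
[58] read 'e'  n5⇒n6
[59] read 'c'  n6⇒n7
[60] read 'b'  n7⇒n8
[61] read 'd'  n8⇒n9
[62] read 'e'  n9⇒n10  emit P1@[57:62]
[63] read 'e'  n10⇒n0 (fail-walked)
[64] read 'e'  n0⇒n0
[65] read 'd'  n0⇒n0
[66] read 'a'  n0⇒n1
[67] read 'a'  n1⇒n2  emit P3@[66:67]
[68] read 'a'  n2⇒n2 (fail-walked)  emit P3@[67:68]
[69] read 'a'  n2⇒n2 (fail-walked)  emit P3@[68:69]
[70] read 'd'  n2⇒n3
[71] read 'e'  n3⇒n4  emit P0@[68:71]
[72] read 'd'  n4⇒n0 (fail-walked)
[73] read 'c'  n0⇒n5
[74] read 'e'  n5⇒n6
[75] read 'c'  n6⇒n7
[76] read 'b'  n7⇒n8

Result: [[8,1],[10,3],[12,0],[15,3],[26,1],[28,3],[35,2],[35,3],[41,1],[46,2],[46,3],[52,1],[54,3],[56,0],[62,1],[67,3],[68,3],[69,3],[71,0]]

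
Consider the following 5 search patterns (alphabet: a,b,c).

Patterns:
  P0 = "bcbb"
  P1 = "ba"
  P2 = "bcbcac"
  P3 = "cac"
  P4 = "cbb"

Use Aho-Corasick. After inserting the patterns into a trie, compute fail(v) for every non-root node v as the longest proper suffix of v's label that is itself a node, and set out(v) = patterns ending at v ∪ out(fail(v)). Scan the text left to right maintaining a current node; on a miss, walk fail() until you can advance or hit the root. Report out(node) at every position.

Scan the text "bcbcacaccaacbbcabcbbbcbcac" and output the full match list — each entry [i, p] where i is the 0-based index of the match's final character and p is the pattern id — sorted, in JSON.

Build automaton:
Trie nodes:
  n0 'ε': b→1 c→9
  n1 'b': a→5 c→2
  n2 'bc': b→3
  n3 'bcb': b→4 c→6
  n4 'bcbb': ·  [P0 ends]
  n5 'ba': ·  [P1 ends]
  n6 'bcbc': a→7
  n7 'bcbca': c→8
  n8 'bcbcac': ·  [P2 ends]
  n9 'c': a→10 b→12
  n10 'ca': c→11
  n11 'cac': ·  [P3 ends]
  n12 'cb': b→13
  n13 'cbb': ·  [P4 ends]

BFS fail/out derivation:
  n1('b'): parent n0 fail=0; on 'b' 0 → fail=0;  out ∅∪∅=∅
  n9('c'): parent n0 fail=0; on 'c' 0 → fail=0;  out ∅∪∅=∅
  n2('bc'): parent n1 fail=0; on 'c' 0 → fail=9;  out ∅∪∅=∅
  n5('ba'): parent n1 fail=0; on 'a' 0 → fail=0;  out {1}∪∅={1}
  n10('ca'): parent n9 fail=0; on 'a' 0 → fail=0;  out ∅∪∅=∅
  n12('cb'): parent n9 fail=0; on 'b' 0 → fail=1;  out ∅∪∅=∅
  n3('bcb'): parent n2 fail=9; on 'b' 9 → fail=12;  out ∅∪∅=∅
  n11('cac'): parent n10 fail=0; on 'c' 0 → fail=9;  out {3}∪∅={3}
  n13('cbb'): parent n12 fail=1; on 'b' 1→0 → fail=1;  out {4}∪∅={4}
  n4('bcbb'): parent n3 fail=12; on 'b' 12 → fail=13;  out {0}∪{4}={0,4}
  n6('bcbc'): parent n3 fail=12; on 'c' 12→1 → fail=2;  out ∅∪∅=∅
  n7('bcbca'): parent n6 fail=2; on 'a' 2→9 → fail=10;  out ∅∪∅=∅
  n8('bcbcac'): parent n7 fail=10; on 'c' 10 → fail=11;  out {2}∪{3}={2,3}

Text stream:
i=0 'b': node 0→1
i=1 'c': node 1→2
i=2 'b': node 2→3
i=3 'c': node 3→6
i=4 'a': node 6→7
i=5 'c': node 7→8  ** P2@[0:5],P3@[3:5]
i=6 'a': node 8→10 ·f
i=7 'c': node 10→11  ** P3@[5:7]
i=8 'c': node 11→9 ·f
i=9 'a': node 9→10
i=10 'a': node 10→0 ·f
i=11 'c': node 0→9
i=12 'b': node 9→12
i=13 'b': node 12→13  ** P4@[11:13]
i=14 'c': node 13→2 ·f
i=15 'a': node 2→10 ·f
i=16 'b': node 10→1 ·f
i=17 'c': node 1→2
i=18 'b': node 2→3
i=19 'b': node 3→4  ** P0@[16:19],P4@[17:19]
i=20 'b': node 4→1 ·f
i=21 'c': node 1→2
i=22 'b': node 2→3
i=23 'c': node 3→6
i=24 'a': node 6→7
i=25 'c': node 7→8  ** P2@[20:25],P3@[23:25]

All matches (sorted): [[5,2],[5,3],[7,3],[13,4],[19,0],[19,4],[25,2],[25,3]]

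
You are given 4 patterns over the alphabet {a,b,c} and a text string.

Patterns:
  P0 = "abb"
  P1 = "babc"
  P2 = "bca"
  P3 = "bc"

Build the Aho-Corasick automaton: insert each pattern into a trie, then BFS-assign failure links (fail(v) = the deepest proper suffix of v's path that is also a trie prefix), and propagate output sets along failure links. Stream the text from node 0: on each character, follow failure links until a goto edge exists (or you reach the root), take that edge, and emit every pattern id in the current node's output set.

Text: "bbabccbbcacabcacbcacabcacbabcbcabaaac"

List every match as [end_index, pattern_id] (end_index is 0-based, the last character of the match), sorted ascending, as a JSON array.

Build:
Trie nodes:
  0='ε' goto a→1 b→4
  1='a' goto b→2
  2='ab' goto b→3
  3='abb' goto ·  [P0 ends]
  4='b' goto a→5 c→8
  5='ba' goto b→6
  6='bab' goto c→7
  7='babc' goto ·  [P1 ends]
  8='bc' goto a→9  [P3 ends]
  9='bca' goto ·  [P2 ends]

BFS fail/out derivation:
  fail(1) 'a': from fail(0)=0 chase 'a': 0 ⇒ 0;  out=∅∪out(0)=∅
  fail(4) 'b': from fail(0)=0 chase 'b': 0 ⇒ 0;  out=∅∪out(0)=∅
  fail(2) 'ab': from fail(1)=0 chase 'b': 0 ⇒ 4;  out=∅∪out(4)=∅
  fail(5) 'ba': from fail(4)=0 chase 'a': 0 ⇒ 1;  out=∅∪out(1)=∅
  fail(8) 'bc': from fail(4)=0 chase 'c': 0 ⇒ 0;  out={3}∪out(0)={3}
  fail(3) 'abb': from fail(2)=4 chase 'b': 4→0 ⇒ 4;  out={0}∪out(4)={0}
  fail(6) 'bab': from fail(5)=1 chase 'b': 1 ⇒ 2;  out=∅∪out(2)=∅
  fail(9) 'bca': from fail(8)=0 chase 'a': 0 ⇒ 1;  out={2}∪out(1)={2}
  fail(7) 'babc': from fail(6)=2 chase 'c': 2→4 ⇒ 8;  out={1}∪out(8)={1,3}

Text stream:
i=0 'b': node 0→4
i=1 'b': node 4→4 (via fail)
i=2 'a': node 4→5
i=3 'b': node 5→6
i=4 'c': node 6→7  emit P1@[1:4],P3@[3:4]
i=5 'c': node 7→0 (via fail)
i=6 'b': node 0→4
i=7 'b': node 4→4 (via fail)
i=8 'c': node 4→8  emit P3@[7:8]
i=9 'a': node 8→9  emit P2@[7:9]
i=10 'c': node 9→0 (via fail)
i=11 'a': node 0→1
i=12 'b': node 1→2
i=13 'c': node 2→8 (via fail)  emit P3@[12:13]
i=14 'a': node 8→9  emit P2@[12:14]
i=15 'c': node 9→0 (via fail)
i=16 'b': node 0→4
i=17 'c': node 4→8  emit P3@[16:17]
i=18 'a': node 8→9  emit P2@[16:18]
i=19 'c': node 9→0 (via fail)
i=20 'a': node 0→1
i=21 'b': node 1→2
i=22 'c': node 2→8 (via fail)  emit P3@[21:22]
i=23 'a': node 8→9  emit P2@[21:23]
i=24 'c': node 9→0 (via fail)
i=25 'b': node 0→4
i=26 'a': node 4→5
i=27 'b': node 5→6
i=28 'c': node 6→7  emit P1@[25:28],P3@[27:28]
i=29 'b': node 7→4 (via fail)
i=30 'c': node 4→8  emit P3@[29:30]
i=31 'a': node 8→9  emit P2@[29:31]
i=32 'b': node 9→2 (via fail)
i=33 'a': node 2→5 (via fail)
i=34 'a': node 5→1 (via fail)
i=35 'a': node 1→1 (via fail)
i=36 'c': node 1→0 (via fail)

Matches: [[4,1],[4,3],[8,3],[9,2],[13,3],[14,2],[17,3],[18,2],[22,3],[23,2],[28,1],[28,3],[30,3],[31,2]]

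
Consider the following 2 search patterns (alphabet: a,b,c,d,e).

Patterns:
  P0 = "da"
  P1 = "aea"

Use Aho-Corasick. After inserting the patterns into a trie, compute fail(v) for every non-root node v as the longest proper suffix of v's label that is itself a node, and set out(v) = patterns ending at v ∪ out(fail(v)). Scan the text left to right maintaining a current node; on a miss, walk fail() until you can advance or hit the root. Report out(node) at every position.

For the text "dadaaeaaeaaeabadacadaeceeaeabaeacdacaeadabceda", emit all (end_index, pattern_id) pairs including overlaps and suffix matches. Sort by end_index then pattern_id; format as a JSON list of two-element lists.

Build automaton:
Trie (insert patterns):
  n0 'ε': a→3 d→1
  n1 'd': a→2
  n2 'da': ·  [P0 ends]
  n3 'a': e→4
  n4 'ae': a→5
  n5 'aea': ·  [P1 ends]

Failure links (BFS by depth):
  n1('d'): parent n0 fail=0; on 'd' 0 → fail=0;  out ∅∪∅=∅
  n3('a'): parent n0 fail=0; on 'a' 0 → fail=0;  out ∅∪∅=∅
  n2('da'): parent n1 fail=0; on 'a' 0 → fail=3;  out {0}∪∅={0}
  n4('ae'): parent n3 fail=0; on 'e' 0 → fail=0;  out ∅∪∅=∅
  n5('aea'): parent n4 fail=0; on 'a' 0 → fail=3;  out {1}∪∅={1}

Scan:
pos 0 'd': at 1
pos 1 'a': at 2  emit P0@[0:1]
pos 2 'd': at 1 (fail-walked)
pos 3 'a': at 2  emit P0@[2:3]
pos 4 'a': at 3 (fail-walked)
pos 5 'e': at 4
pos 6 'a': at 5  emit P1@[4:6]
pos 7 'a': at 3 (fail-walked)
pos 8 'e': at 4
pos 9 'a': at 5  emit P1@[7:9]
pos 10 'a': at 3 (fail-walked)
pos 11 'e': at 4
pos 12 'a': at 5  emit P1@[10:12]
pos 13 'b': at 0 (fail-walked)
pos 14 'a': at 3
pos 15 'd': at 1 (fail-walked)
pos 16 'a': at 2  emit P0@[15:16]
pos 17 'c': at 0 (fail-walked)
pos 18 'a': at 3
pos 19 'd': at 1 (fail-walked)
pos 20 'a': at 2  emit P0@[19:20]
pos 21 'e': at 4 (fail-walked)
pos 22 'c': at 0 (fail-walked)
pos 23 'e': at 0
pos 24 'e': at 0
pos 25 'a': at 3
pos 26 'e': at 4
pos 27 'a': at 5  emit P1@[25:27]
pos 28 'b': at 0 (fail-walked)
pos 29 'a': at 3
pos 30 'e': at 4
pos 31 'a': at 5  emit P1@[29:31]
pos 32 'c': at 0 (fail-walked)
pos 33 'd': at 1
pos 34 'a': at 2  emit P0@[33:34]
pos 35 'c': at 0 (fail-walked)
pos 36 'a': at 3
pos 37 'e': at 4
pos 38 'a': at 5  emit P1@[36:38]
pos 39 'd': at 1 (fail-walked)
pos 40 'a': at 2  emit P0@[39:40]
pos 41 'b': at 0 (fail-walked)
pos 42 'c': at 0
pos 43 'e': at 0
pos 44 'd': at 1
pos 45 'a': at 2  emit P0@[44:45]

All matches (sorted): [[1,0],[3,0],[6,1],[9,1],[12,1],[16,0],[20,0],[27,1],[31,1],[34,0],[38,1],[40,0],[45,0]]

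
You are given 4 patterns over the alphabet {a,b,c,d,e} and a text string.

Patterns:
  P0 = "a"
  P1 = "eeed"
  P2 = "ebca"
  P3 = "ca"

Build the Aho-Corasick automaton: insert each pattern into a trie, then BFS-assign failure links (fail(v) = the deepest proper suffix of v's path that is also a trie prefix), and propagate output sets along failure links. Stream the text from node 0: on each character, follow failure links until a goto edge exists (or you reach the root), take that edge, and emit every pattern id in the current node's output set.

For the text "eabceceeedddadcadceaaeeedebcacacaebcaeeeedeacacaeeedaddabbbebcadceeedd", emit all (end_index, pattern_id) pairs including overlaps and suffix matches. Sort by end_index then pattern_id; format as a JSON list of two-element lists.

Build automaton:
Trie nodes:
  0='ε' goto a→1 c→9 e→2
  1='a' goto ·  [P0 ends]
  2='e' goto b→6 e→3
  3='ee' goto e→4
  4='eee' goto d→5
  5='eeed' goto ·  [P1 ends]
  6='eb' goto c→7
  7='ebc' goto a→8
  8='ebca' goto ·  [P2 ends]
  9='c' goto a→10
  10='ca' goto ·  [P3 ends]

Failure links (BFS by depth):
  fail(1) 'a': from fail(0)=0 chase 'a': 0 ⇒ 0;  out={0}∪out(0)={0}
  fail(2) 'e': from fail(0)=0 chase 'e': 0 ⇒ 0;  out=∅∪out(0)=∅
  fail(9) 'c': from fail(0)=0 chase 'c': 0 ⇒ 0;  out=∅∪out(0)=∅
  fail(3) 'ee': from fail(2)=0 chase 'e': 0 ⇒ 2;  out=∅∪out(2)=∅
  fail(6) 'eb': from fail(2)=0 chase 'b': 0 ⇒ 0;  out=∅∪out(0)=∅
  fail(10) 'ca': from fail(9)=0 chase 'a': 0 ⇒ 1;  out={3}∪out(1)={0,3}
  fail(4) 'eee': from fail(3)=2 chase 'e': 2 ⇒ 3;  out=∅∪out(3)=∅
  fail(7) 'ebc': from fail(6)=0 chase 'c': 0 ⇒ 9;  out=∅∪out(9)=∅
  fail(5) 'eeed': from fail(4)=3 chase 'd': 3→2→0 ⇒ 0;  out={1}∪out(0)={1}
  fail(8) 'ebca': from fail(7)=9 chase 'a': 9 ⇒ 10;  out={2}∪out(10)={0,2,3}

Scan:
pos 0 'e': at 2
pos 1 'a': at 1 (fail-walked)  ** P0@[1:1]
pos 2 'b': at 0 (fail-walked)
pos 3 'c': at 9
pos 4 'e': at 2 (fail-walked)
pos 5 'c': at 9 (fail-walked)
pos 6 'e': at 2 (fail-walked)
pos 7 'e': at 3
pos 8 'e': at 4
pos 9 'd': at 5  ** P1@[6:9]
pos 10 'd': at 0 (fail-walked)
pos 11 'd': at 0
pos 12 'a': at 1  ** P0@[12:12]
pos 13 'd': at 0 (fail-walked)
pos 14 'c': at 9
pos 15 'a': at 10  ** P0@[15:15],P3@[14:15]
pos 16 'd': at 0 (fail-walked)
pos 17 'c': at 9
pos 18 'e': at 2 (fail-walked)
pos 19 'a': at 1 (fail-walked)  ** P0@[19:19]
pos 20 'a': at 1 (fail-walked)  ** P0@[20:20]
pos 21 'e': at 2 (fail-walked)
pos 22 'e': at 3
pos 23 'e': at 4
pos 24 'd': at 5  ** P1@[21:24]
pos 25 'e': at 2 (fail-walked)
pos 26 'b': at 6
pos 27 'c': at 7
pos 28 'a': at 8  ** P0@[28:28],P2@[25:28],P3@[27:28]
pos 29 'c': at 9 (fail-walked)
pos 30 'a': at 10  ** P0@[30:30],P3@[29:30]
pos 31 'c': at 9 (fail-walked)
pos 32 'a': at 10  ** P0@[32:32],P3@[31:32]
pos 33 'e': at 2 (fail-walked)
pos 34 'b': at 6
pos 35 'c': at 7
pos 36 'a': at 8  ** P0@[36:36],P2@[33:36],P3@[35:36]
pos 37 'e': at 2 (fail-walked)
pos 38 'e': at 3
pos 39 'e': at 4
pos 40 'e': at 4 (fail-walked)
pos 41 'd': at 5  ** P1@[38:41]
pos 42 'e': at 2 (fail-walked)
pos 43 'a': at 1 (fail-walked)  ** P0@[43:43]
pos 44 'c': at 9 (fail-walked)
pos 45 'a': at 10  ** P0@[45:45],P3@[44:45]
pos 46 'c': at 9 (fail-walked)
pos 47 'a': at 10  ** P0@[47:47],P3@[46:47]
pos 48 'e': at 2 (fail-walked)
pos 49 'e': at 3
pos 50 'e': at 4
pos 51 'd': at 5  ** P1@[48:51]
pos 52 'a': at 1 (fail-walked)  ** P0@[52:52]
pos 53 'd': at 0 (fail-walked)
pos 54 'd': at 0
pos 55 'a': at 1  ** P0@[55:55]
pos 56 'b': at 0 (fail-walked)
pos 57 'b': at 0
pos 58 'b': at 0
pos 59 'e': at 2
pos 60 'b': at 6
pos 61 'c': at 7
pos 62 'a': at 8  ** P0@[62:62],P2@[59:62],P3@[61:62]
pos 63 'd': at 0 (fail-walked)
pos 64 'c': at 9
pos 65 'e': at 2 (fail-walked)
pos 66 'e': at 3
pos 67 'e': at 4
pos 68 'd': at 5  ** P1@[65:68]
pos 69 'd': at 0 (fail-walked)

Matches: [[1,0],[9,1],[12,0],[15,0],[15,3],[19,0],[20,0],[24,1],[28,0],[28,2],[28,3],[30,0],[30,3],[32,0],[32,3],[36,0],[36,2],[36,3],[41,1],[43,0],[45,0],[45,3],[47,0],[47,3],[51,1],[52,0],[55,0],[62,0],[62,2],[62,3],[68,1]]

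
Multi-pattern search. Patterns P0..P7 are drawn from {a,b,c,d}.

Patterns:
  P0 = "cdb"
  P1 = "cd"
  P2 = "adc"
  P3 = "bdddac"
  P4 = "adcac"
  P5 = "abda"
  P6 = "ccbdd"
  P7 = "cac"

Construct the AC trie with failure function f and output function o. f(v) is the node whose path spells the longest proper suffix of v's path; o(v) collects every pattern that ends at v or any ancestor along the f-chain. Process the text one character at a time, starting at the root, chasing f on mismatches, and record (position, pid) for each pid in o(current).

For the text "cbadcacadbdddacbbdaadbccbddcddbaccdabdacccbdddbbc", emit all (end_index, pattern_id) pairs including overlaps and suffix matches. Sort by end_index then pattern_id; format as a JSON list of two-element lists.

Construct AC machine:
Trie nodes:
  0='ε' goto a→4 b→7 c→1
  1='c' goto a→22 c→18 d→2
  2='cd' goto b→3  ←P1
  3='cdb' goto ·  ←P0
  4='a' goto b→15 d→5
  5='ad' goto c→6
  6='adc' goto a→13  ←P2
  7='b' goto d→8
  8='bd' goto d→9
  9='bdd' goto d→10
  10='bddd' goto a→11
  11='bddda' goto c→12
  12='bdddac' goto ·  ←P3
  13='adca' goto c→14
  14='adcac' goto ·  ←P4
  15='ab' goto d→16
  16='abd' goto a→17
  17='abda' goto ·  ←P5
  18='cc' goto b→19
  19='ccb' goto d→20
  20='ccbd' goto d→21
  21='ccbdd' goto ·  ←P6
  22='ca' goto c→23
  23='cac' goto ·  ←P7

Failure links (BFS by depth):
  n1('c'): parent n0 fail=0; on 'c' 0 → fail=0;  out ∅∪∅=∅
  n4('a'): parent n0 fail=0; on 'a' 0 → fail=0;  out ∅∪∅=∅
  n7('b'): parent n0 fail=0; on 'b' 0 → fail=0;  out ∅∪∅=∅
  n2('cd'): parent n1 fail=0; on 'd' 0 → fail=0;  out {1}∪∅={1}
  n5('ad'): parent n4 fail=0; on 'd' 0 → fail=0;  out ∅∪∅=∅
  n8('bd'): parent n7 fail=0; on 'd' 0 → fail=0;  out ∅∪∅=∅
  n15('ab'): parent n4 fail=0; on 'b' 0 → fail=7;  out ∅∪∅=∅
  n18('cc'): parent n1 fail=0; on 'c' 0 → fail=1;  out ∅∪∅=∅
  n22('ca'): parent n1 fail=0; on 'a' 0 → fail=4;  out ∅∪∅=∅
  n3('cdb'): parent n2 fail=0; on 'b' 0 → fail=7;  out {0}∪∅={0}
  n6('adc'): parent n5 fail=0; on 'c' 0 → fail=1;  out {2}∪∅={2}
  n9('bdd'): parent n8 fail=0; on 'd' 0 → fail=0;  out ∅∪∅=∅
  n16('abd'): parent n15 fail=7; on 'd' 7 → fail=8;  out ∅∪∅=∅
  n19('ccb'): parent n18 fail=1; on 'b' 1→0 → fail=7;  out ∅∪∅=∅
  n23('cac'): parent n22 fail=4; on 'c' 4→0 → fail=1;  out {7}∪∅={7}
  n10('bddd'): parent n9 fail=0; on 'd' 0 → fail=0;  out ∅∪∅=∅
  n13('adca'): parent n6 fail=1; on 'a' 1 → fail=22;  out ∅∪∅=∅
  n17('abda'): parent n16 fail=8; on 'a' 8→0 → fail=4;  out {5}∪∅={5}
  n20('ccbd'): parent n19 fail=7; on 'd' 7 → fail=8;  out ∅∪∅=∅
  n11('bddda'): parent n10 fail=0; on 'a' 0 → fail=4;  out ∅∪∅=∅
  n14('adcac'): parent n13 fail=22; on 'c' 22 → fail=23;  out {4}∪{7}={4,7}
  n21('ccbdd'): parent n20 fail=8; on 'd' 8 → fail=9;  out {6}∪∅={6}
  n12('bdddac'): parent n11 fail=4; on 'c' 4→0 → fail=1;  out {3}∪∅={3}

Text stream:
[0] read 'c'  n0⇒n1
[1] read 'b'  n1⇒n7 (fail-walked)
[2] read 'a'  n7⇒n4 (fail-walked)
[3] read 'd'  n4⇒n5
[4] read 'c'  n5⇒n6  → match P2@[2:4]
[5] read 'a'  n6⇒n13
[6] read 'c'  n13⇒n14  → match P4@[2:6],P7@[4:6]
[7] read 'a'  n14⇒n22 (fail-walked)
[8] read 'd'  n22⇒n5 (fail-walked)
[9] read 'b'  n5⇒n7 (fail-walked)
[10] read 'd'  n7⇒n8
[11] read 'd'  n8⇒n9
[12] read 'd'  n9⇒n10
[13] read 'a'  n10⇒n11
[14] read 'c'  n11⇒n12  → match P3@[9:14]
[15] read 'b'  n12⇒n7 (fail-walked)
[16] read 'b'  n7⇒n7 (fail-walked)
[17] read 'd'  n7⇒n8
[18] read 'a'  n8⇒n4 (fail-walked)
[19] read 'a'  n4⇒n4 (fail-walked)
[20] read 'd'  n4⇒n5
[21] read 'b'  n5⇒n7 (fail-walked)
[22] read 'c'  n7⇒n1 (fail-walked)
[23] read 'c'  n1⇒n18
[24] read 'b'  n18⇒n19
[25] read 'd'  n19⇒n20
[26] read 'd'  n20⇒n21  → match P6@[22:26]
[27] read 'c'  n21⇒n1 (fail-walked)
[28] read 'd'  n1⇒n2  → match P1@[27:28]
[29] read 'd'  n2⇒n0 (fail-walked)
[30] read 'b'  n0⇒n7
[31] read 'a'  n7⇒n4 (fail-walked)
[32] read 'c'  n4⇒n1 (fail-walked)
[33] read 'c'  n1⇒n18
[34] read 'd'  n18⇒n2 (fail-walked)  → match P1@[33:34]
[35] read 'a'  n2⇒n4 (fail-walked)
[36] read 'b'  n4⇒n15
[37] read 'd'  n15⇒n16
[38] read 'a'  n16⇒n17  → match P5@[35:38]
[39] read 'c'  n17⇒n1 (fail-walked)
[40] read 'c'  n1⇒n18
[41] read 'c'  n18⇒n18 (fail-walked)
[42] read 'b'  n18⇒n19
[43] read 'd'  n19⇒n20
[44] read 'd'  n20⇒n21  → match P6@[40:44]
[45] read 'd'  n21⇒n10 (fail-walked)
[46] read 'b'  n10⇒n7 (fail-walked)
[47] read 'b'  n7⇒n7 (fail-walked)
[48] read 'c'  n7⇒n1 (fail-walked)

All matches (sorted): [[4,2],[6,4],[6,7],[14,3],[26,6],[28,1],[34,1],[38,5],[44,6]]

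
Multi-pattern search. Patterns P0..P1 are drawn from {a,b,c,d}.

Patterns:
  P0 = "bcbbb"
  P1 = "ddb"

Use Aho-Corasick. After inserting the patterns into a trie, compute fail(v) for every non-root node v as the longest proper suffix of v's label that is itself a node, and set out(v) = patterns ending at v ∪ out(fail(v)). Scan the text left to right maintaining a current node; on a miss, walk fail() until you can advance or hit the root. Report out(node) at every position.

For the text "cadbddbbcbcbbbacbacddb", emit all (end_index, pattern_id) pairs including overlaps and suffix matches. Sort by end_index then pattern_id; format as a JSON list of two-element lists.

Build automaton:
Trie (insert patterns):
  n0 'ε': b→1 d→6
  n1 'b': c→2
  n2 'bc': b→3
  n3 'bcb': b→4
  n4 'bcbb': b→5
  n5 'bcbbb': ·  [P0 ends]
  n6 'd': d→7
  n7 'dd': b→8
  n8 'ddb': ·  [P1 ends]

BFS fail/out derivation:
  fail(1) 'b': from fail(0)=0 chase 'b': 0 ⇒ 0;  out=∅∪out(0)=∅
  fail(6) 'd': from fail(0)=0 chase 'd': 0 ⇒ 0;  out=∅∪out(0)=∅
  fail(2) 'bc': from fail(1)=0 chase 'c': 0 ⇒ 0;  out=∅∪out(0)=∅
  fail(7) 'dd': from fail(6)=0 chase 'd': 0 ⇒ 6;  out=∅∪out(6)=∅
  fail(3) 'bcb': from fail(2)=0 chase 'b': 0 ⇒ 1;  out=∅∪out(1)=∅
  fail(8) 'ddb': from fail(7)=6 chase 'b': 6→0 ⇒ 1;  out={1}∪out(1)={1}
  fail(4) 'bcbb': from fail(3)=1 chase 'b': 1→0 ⇒ 1;  out=∅∪out(1)=∅
  fail(5) 'bcbbb': from fail(4)=1 chase 'b': 1→0 ⇒ 1;  out={0}∪out(1)={0}

Run:
[0] read 'c'  n0⇒n0
[1] read 'a'  n0⇒n0
[2] read 'd'  n0⇒n6
[3] read 'b'  n6⇒n1 (via fail)
[4] read 'd'  n1⇒n6 (via fail)
[5] read 'd'  n6⇒n7
[6] read 'b'  n7⇒n8  ** P1@[4:6]
[7] read 'b'  n8⇒n1 (via fail)
[8] read 'c'  n1⇒n2
[9] read 'b'  n2⇒n3
[10] read 'c'  n3⇒n2 (via fail)
[11] read 'b'  n2⇒n3
[12] read 'b'  n3⇒n4
[13] read 'b'  n4⇒n5  ** P0@[9:13]
[14] read 'a'  n5⇒n0 (via fail)
[15] read 'c'  n0⇒n0
[16] read 'b'  n0⇒n1
[17] read 'a'  n1⇒n0 (via fail)
[18] read 'c'  n0⇒n0
[19] read 'd'  n0⇒n6
[20] read 'd'  n6⇒n7
[21] read 'b'  n7⇒n8  ** P1@[19:21]

Matches: [[6,1],[13,0],[21,1]]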